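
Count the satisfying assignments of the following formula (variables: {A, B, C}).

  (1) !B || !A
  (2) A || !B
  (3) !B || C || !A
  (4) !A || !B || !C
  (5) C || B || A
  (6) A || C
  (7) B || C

2

There are 2^3 = 8 truth assignments over (A, B, C).
Split on C. With C = true, the clauses containing C are satisfied and !C drops from the rest; 2 of the 2^2 = 4 assignments to the other variables satisfy what remains.
With C = false, by the same count on the reduced clause set, 0 assignments work.
(One model: A=F, B=F, C=T.)
Total: 2 + 0 = 2.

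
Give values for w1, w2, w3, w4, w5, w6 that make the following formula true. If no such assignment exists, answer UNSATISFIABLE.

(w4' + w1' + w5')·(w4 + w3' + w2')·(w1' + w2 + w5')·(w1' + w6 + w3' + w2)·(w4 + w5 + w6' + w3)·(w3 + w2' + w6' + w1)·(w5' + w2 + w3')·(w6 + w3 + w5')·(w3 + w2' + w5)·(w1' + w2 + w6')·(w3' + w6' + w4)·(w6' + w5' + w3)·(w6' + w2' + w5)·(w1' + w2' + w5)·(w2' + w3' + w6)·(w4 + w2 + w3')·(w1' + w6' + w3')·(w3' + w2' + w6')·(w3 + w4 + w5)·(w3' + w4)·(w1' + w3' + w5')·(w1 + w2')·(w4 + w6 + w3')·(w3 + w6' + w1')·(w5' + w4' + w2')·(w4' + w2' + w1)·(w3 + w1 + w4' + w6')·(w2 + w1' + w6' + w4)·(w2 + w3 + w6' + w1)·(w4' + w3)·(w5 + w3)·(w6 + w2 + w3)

Case w3 = 1:
The clause (w4) is unit, so w4 = 1.
Case w1 = 0:
The clause (w2') is unit, so w2 = 0.
The clause (w5') is unit, so w5 = 0.
No clause remains; w6 is free.

w1 ↦ 0,  w2 ↦ 0,  w3 ↦ 1,  w4 ↦ 1,  w5 ↦ 0,  w6 ↦ 0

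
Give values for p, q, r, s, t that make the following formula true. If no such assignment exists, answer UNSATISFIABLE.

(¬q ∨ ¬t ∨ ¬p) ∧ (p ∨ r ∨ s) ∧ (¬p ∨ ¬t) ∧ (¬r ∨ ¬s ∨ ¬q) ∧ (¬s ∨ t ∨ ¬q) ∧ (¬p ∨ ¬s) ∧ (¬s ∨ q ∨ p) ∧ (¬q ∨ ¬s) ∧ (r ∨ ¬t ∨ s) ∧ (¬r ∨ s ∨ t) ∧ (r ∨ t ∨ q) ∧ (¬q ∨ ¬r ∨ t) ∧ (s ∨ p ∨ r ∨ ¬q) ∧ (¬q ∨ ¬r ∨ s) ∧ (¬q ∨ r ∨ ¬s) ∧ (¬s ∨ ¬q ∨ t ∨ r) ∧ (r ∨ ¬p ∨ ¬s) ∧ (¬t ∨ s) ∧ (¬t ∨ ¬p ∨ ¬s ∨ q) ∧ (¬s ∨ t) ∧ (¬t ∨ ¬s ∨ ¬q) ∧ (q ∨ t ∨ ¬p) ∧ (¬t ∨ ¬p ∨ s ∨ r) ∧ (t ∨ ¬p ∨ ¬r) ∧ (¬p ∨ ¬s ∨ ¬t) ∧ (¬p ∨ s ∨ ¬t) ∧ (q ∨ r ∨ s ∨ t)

Case p = True:
The clause (¬t) is unit, so t = False.
The clause (¬s) is unit, so s = False.
The clause (¬r) is unit, so r = False.
The clause (q) is unit, so q = True.
Every clause now holds.

p ↦ True; q ↦ True; r ↦ False; s ↦ False; t ↦ False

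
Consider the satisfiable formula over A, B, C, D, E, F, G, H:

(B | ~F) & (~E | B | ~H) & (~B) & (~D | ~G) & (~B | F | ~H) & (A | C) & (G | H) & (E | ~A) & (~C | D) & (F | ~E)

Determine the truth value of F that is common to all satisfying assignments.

False

Suppose F = 1.
Unit clause (B) forces B = 1.
That conflicts with the unit clause (~B).
So every satisfying assignment has F = False.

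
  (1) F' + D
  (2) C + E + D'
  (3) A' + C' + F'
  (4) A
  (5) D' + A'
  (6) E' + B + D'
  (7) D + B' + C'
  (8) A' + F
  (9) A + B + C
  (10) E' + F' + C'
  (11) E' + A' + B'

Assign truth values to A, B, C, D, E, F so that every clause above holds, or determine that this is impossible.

(A) alone gives A = 1.
(D') alone gives D = 0.
(F') alone gives F = 0.
But (F) is also a unit clause — contradiction.

UNSATISFIABLE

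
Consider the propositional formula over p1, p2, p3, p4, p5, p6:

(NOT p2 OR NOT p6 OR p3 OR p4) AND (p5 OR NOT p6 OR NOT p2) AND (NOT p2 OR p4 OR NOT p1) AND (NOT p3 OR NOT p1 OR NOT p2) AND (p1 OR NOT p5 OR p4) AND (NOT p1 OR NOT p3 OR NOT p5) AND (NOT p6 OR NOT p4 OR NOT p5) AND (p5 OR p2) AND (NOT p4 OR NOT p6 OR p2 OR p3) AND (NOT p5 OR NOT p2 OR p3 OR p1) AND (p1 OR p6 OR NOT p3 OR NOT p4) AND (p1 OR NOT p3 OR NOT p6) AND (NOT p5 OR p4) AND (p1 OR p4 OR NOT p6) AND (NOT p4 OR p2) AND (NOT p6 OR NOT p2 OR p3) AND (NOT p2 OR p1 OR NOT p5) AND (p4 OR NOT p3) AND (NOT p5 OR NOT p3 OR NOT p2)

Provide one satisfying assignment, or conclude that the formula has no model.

p1: true, p2: true, p3: false, p4: true, p5: false, p6: false

Case p5 = false:
The clause (p2) is unit, so p2 = true.
The clause (NOT p6) is unit, so p6 = false.
Case p4 = true:
Case p3 = false:
Every clause is now satisfied; p1 is unconstrained.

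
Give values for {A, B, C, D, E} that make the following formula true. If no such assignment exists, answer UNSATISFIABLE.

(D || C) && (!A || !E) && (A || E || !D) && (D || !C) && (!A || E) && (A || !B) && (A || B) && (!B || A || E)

Branch on D: set D = true.
Branch on A: set A = false.
Unit clause (E) forces E = true.
Unit clause (!B) forces B = false.
Now (B) is unsatisfied and unit — conflict.
That branch fails; take A = true instead.
Unit clause (!E) forces E = false.
Now (E) is unsatisfied and unit — conflict.
Neither A = true nor A = false works.
That branch fails; take D = false instead.
Unit clause (C) forces C = true.
Now (!C) is unsatisfied and unit — conflict.
Neither D = true nor D = false works.

UNSATISFIABLE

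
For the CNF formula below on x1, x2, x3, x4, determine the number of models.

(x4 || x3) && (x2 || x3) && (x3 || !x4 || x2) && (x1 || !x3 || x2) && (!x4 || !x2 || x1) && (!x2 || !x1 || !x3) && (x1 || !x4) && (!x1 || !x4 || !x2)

3

There are 2^4 = 16 truth assignments over (x1, x2, x3, x4).
Check each against the 8 clauses (columns in the order x1, x2, x3, x4):
  F F F F  ✗ fails (x4 || x3)
  F F F T  ✗ fails (x2 || x3)
  F F T F  ✗ fails (x1 || !x3 || x2)
  F F T T  ✗ fails (x1 || !x3 || x2)
  F T F F  ✗ fails (x4 || x3)
  F T F T  ✗ fails (!x4 || !x2 || x1)
  F T T F  ✓ satisfies all
  F T T T  ✗ fails (!x4 || !x2 || x1)
  T F F F  ✗ fails (x4 || x3)
  T F F T  ✗ fails (x2 || x3)
  T F T F  ✓ satisfies all
  T F T T  ✓ satisfies all
  T T F F  ✗ fails (x4 || x3)
  T T F T  ✗ fails (!x1 || !x4 || !x2)
  T T T F  ✗ fails (!x2 || !x1 || !x3)
  T T T T  ✗ fails (!x2 || !x1 || !x3)
3 of the 16 rows are models.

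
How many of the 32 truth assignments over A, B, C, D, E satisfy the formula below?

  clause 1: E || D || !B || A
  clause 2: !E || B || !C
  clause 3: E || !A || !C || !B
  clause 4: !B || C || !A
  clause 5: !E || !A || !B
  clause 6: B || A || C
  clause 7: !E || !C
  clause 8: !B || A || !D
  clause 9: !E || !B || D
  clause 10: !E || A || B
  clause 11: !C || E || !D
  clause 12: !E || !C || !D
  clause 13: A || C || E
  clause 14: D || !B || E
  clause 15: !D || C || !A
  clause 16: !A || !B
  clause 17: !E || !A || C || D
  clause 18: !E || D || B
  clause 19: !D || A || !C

There are 2^5 = 32 truth assignments over (A, B, C, D, E).
Split on A. With A = true, the clauses containing A are satisfied and !A drops from the rest; 2 of the 2^4 = 16 assignments to the other variables satisfy what remains.
With A = false, by the same count on the reduced clause set, 1 assignment works.
Total: 2 + 1 = 3.

3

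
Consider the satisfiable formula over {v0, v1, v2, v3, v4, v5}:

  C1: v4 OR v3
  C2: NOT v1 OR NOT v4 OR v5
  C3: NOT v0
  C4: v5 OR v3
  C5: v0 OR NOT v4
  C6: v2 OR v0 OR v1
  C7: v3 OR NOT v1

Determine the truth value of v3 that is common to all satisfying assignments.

Suppose v3 = false.
(v4) alone gives v4 = true.
(NOT v0) alone gives v0 = false.
But (v0) is also a unit clause — contradiction.
So every satisfying assignment has v3 = True.

True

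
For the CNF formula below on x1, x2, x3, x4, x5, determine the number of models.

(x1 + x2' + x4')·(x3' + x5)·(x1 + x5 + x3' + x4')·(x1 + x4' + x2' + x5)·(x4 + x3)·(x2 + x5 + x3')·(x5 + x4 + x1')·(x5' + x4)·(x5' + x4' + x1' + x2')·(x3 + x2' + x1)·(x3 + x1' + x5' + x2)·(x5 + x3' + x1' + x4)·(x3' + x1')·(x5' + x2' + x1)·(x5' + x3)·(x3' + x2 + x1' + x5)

There are 2^5 = 32 truth assignments over (x1, x2, x3, x4, x5).
Split on x2. With x2 = 1, the clauses containing x2 are satisfied and x2' drops from the rest; 1 of the 2^4 = 16 assignments to the other variables satisfy what remains.
With x2 = 0, by the same count on the reduced clause set, 3 assignments work.
Total: 1 + 3 = 4.

4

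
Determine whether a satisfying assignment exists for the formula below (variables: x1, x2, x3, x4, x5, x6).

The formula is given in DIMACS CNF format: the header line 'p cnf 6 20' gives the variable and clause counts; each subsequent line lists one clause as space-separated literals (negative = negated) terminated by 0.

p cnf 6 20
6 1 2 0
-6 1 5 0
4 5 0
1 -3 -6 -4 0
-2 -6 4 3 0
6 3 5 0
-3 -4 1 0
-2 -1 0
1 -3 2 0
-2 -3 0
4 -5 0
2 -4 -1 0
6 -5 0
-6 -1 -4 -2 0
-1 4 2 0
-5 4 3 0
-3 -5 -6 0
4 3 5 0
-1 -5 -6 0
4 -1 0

Suppose x4 = True.
Suppose x3 = False.
Suppose x6 = True.
Suppose x1 = False.
Unit clause (x5) forces x5 = True.
Every clause is now satisfied; x2 is unconstrained.
A satisfying assignment: x1: False, x2: False, x3: False, x4: True, x5: True, x6: True.

Satisfiable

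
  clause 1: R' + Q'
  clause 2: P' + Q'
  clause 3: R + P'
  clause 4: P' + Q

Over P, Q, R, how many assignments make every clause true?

There are 2^3 = 8 truth assignments over (P, Q, R).
Check each against the 4 clauses (columns in the order P, Q, R):
  F F F  ✓ satisfies all
  F F T  ✓ satisfies all
  F T F  ✓ satisfies all
  F T T  ✗ fails (R' + Q')
  T F F  ✗ fails (R + P')
  T F T  ✗ fails (P' + Q)
  T T F  ✗ fails (P' + Q')
  T T T  ✗ fails (R' + Q')
3 of the 8 rows are models.

3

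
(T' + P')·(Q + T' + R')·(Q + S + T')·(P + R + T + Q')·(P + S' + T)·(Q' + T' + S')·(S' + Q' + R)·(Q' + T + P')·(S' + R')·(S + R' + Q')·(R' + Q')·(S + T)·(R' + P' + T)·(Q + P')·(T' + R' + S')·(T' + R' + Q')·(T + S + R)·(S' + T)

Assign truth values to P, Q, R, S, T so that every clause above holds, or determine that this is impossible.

Case T = 1:
From the singleton clause (P'), P = 0.
Case Q = 1:
From the singleton clause (S'), S = 0.
From the singleton clause (R'), R = 0.
Every clause now holds.

P=0; Q=1; R=0; S=0; T=1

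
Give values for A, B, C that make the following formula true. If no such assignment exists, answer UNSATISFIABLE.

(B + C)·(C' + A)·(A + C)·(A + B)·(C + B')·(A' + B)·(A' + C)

A: 1, B: 1, C: 1

Case B = 1:
Unit clause (C) forces C = 1.
Unit clause (A) forces A = 1.
Every clause now holds.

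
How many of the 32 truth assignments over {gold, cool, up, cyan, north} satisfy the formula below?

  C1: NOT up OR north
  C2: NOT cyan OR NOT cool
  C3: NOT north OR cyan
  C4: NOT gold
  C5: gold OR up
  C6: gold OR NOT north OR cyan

There are 2^5 = 32 truth assignments over (gold, cool, up, cyan, north).
Split on north. With north = true, the clauses containing north are satisfied and NOT north drops from the rest; 1 of the 2^4 = 16 assignments to the other variables satisfy what remains.
With north = false, by the same count on the reduced clause set, 0 assignments work.
(One model: gold=F, cool=F, up=T, cyan=T, north=T.)
Total: 1 + 0 = 1.

1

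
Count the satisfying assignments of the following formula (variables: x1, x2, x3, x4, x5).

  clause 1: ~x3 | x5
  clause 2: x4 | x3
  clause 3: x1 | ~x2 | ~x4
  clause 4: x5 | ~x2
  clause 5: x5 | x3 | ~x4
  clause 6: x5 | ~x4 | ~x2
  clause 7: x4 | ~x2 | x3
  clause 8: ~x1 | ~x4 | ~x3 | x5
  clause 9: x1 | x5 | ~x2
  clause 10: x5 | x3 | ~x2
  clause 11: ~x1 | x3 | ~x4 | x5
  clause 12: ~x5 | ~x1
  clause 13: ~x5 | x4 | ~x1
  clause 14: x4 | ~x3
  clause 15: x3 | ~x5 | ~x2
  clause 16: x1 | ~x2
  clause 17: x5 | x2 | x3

2

There are 2^5 = 32 truth assignments over (x1, x2, x3, x4, x5).
Split on x5. With x5 = 1, the clauses containing x5 are satisfied and ~x5 drops from the rest; 2 of the 2^4 = 16 assignments to the other variables satisfy what remains.
With x5 = 0, by the same count on the reduced clause set, 0 assignments work.
Total: 2 + 0 = 2.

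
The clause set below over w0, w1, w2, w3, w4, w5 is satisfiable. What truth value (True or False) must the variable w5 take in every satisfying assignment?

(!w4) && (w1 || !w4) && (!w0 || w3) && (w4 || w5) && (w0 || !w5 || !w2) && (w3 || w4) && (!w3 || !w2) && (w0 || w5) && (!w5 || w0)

True

Suppose w5 = false.
From the singleton clause (!w4), w4 = false.
That conflicts with the unit clause (w4).
So every satisfying assignment has w5 = True.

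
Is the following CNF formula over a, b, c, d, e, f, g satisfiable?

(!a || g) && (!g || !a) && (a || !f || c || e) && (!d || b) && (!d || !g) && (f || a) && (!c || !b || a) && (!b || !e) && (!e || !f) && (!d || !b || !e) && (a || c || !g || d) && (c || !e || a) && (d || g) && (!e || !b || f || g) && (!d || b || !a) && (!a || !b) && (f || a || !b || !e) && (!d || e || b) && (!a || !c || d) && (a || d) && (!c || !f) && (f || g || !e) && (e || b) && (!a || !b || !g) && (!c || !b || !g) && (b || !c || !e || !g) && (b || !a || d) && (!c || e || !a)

Case a = false:
(f) alone gives f = true.
(!e) alone gives e = false.
(c) alone gives c = true.
But (!c) is also a unit clause — contradiction.
So a must be the other value — set a = true.
(g) alone gives g = true.
But (!g) is also a unit clause — contradiction.
Both values of a lead to a conflict.
No assignment satisfies every clause.

No, unsatisfiable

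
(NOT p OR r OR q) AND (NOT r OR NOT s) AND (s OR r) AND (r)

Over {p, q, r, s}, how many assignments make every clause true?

4

There are 2^4 = 16 truth assignments over (p, q, r, s).
Split on p. With p = true, the clauses containing p are satisfied and NOT p drops from the rest; 2 of the 2^3 = 8 assignments to the other variables satisfy what remains.
With p = false, by the same count on the reduced clause set, 2 assignments work.
(One model: p=F, q=F, r=T, s=F.)
Total: 2 + 2 = 4.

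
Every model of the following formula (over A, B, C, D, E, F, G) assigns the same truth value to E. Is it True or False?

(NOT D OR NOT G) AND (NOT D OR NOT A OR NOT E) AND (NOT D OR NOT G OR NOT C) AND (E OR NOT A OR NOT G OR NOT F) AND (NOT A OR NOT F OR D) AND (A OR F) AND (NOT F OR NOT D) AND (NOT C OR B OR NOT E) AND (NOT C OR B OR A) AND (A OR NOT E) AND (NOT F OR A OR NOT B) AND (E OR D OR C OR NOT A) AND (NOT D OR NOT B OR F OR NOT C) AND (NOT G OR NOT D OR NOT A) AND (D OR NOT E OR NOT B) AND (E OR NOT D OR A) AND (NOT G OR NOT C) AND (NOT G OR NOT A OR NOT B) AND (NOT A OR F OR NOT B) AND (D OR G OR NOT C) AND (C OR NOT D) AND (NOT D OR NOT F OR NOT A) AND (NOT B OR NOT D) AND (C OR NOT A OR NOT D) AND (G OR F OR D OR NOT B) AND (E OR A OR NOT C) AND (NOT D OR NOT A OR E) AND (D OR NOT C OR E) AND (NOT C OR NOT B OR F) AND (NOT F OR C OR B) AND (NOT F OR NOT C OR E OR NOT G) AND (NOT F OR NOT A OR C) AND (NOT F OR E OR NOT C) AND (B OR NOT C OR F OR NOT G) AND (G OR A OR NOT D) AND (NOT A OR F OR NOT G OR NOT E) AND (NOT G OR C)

True

Suppose E = false.
Case D = false:
From the singleton clause (NOT C), C = false.
From the singleton clause (NOT A), A = false.
From the singleton clause (F), F = true.
From the singleton clause (NOT B), B = false.
That conflicts with the unit clause (B).
Undo D and try D = true.
From the singleton clause (NOT G), G = false.
From the singleton clause (NOT F), F = false.
From the singleton clause (A), A = true.
That conflicts with the unit clause (NOT A).
Neither D = true nor D = false works.
So every satisfying assignment has E = True.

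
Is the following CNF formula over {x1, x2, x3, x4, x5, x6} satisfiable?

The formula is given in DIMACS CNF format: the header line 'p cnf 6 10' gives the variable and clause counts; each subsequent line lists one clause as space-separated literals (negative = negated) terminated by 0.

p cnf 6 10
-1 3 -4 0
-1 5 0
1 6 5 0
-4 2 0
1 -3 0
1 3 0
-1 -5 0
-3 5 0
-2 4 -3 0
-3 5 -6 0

No

Branch on x1: set x1 = False.
Unit clause (¬x3) forces x3 = False.
But (x3) is also a unit clause — contradiction.
Backtrack on x1: now try x1 = True.
Unit clause (x5) forces x5 = True.
But (¬x5) is also a unit clause — contradiction.
Neither x1 = True nor x1 = False works.
No assignment satisfies every clause.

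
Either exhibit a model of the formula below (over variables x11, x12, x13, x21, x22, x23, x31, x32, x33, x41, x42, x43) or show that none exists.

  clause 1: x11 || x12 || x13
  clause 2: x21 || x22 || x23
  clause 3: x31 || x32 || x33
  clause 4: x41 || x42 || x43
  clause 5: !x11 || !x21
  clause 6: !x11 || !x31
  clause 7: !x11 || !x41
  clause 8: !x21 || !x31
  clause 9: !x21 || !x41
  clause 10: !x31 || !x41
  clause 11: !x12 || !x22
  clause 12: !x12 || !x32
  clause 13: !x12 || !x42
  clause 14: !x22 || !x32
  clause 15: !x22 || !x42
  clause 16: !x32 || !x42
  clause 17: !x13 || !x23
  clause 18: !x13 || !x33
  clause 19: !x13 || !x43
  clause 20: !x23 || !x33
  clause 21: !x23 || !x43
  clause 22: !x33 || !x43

UNSATISFIABLE

Case x11 = false:
Case x12 = true:
Unit clause (!x22) forces x22 = false.
Unit clause (!x32) forces x32 = false.
Unit clause (!x42) forces x42 = false.
Case x21 = true:
Unit clause (!x31) forces x31 = false.
Unit clause (x33) forces x33 = true.
Unit clause (!x41) forces x41 = false.
Unit clause (x43) forces x43 = true.
Now (!x43) is unsatisfied and unit — conflict.
Undo x21 and try x21 = false.
Unit clause (x23) forces x23 = true.
Unit clause (!x13) forces x13 = false.
Unit clause (!x33) forces x33 = false.
Unit clause (x31) forces x31 = true.
Unit clause (!x41) forces x41 = false.
Unit clause (x43) forces x43 = true.
Now (!x43) is unsatisfied and unit — conflict.
Either choice for x21 ends in contradiction.
Undo x12 and try x12 = false.
Unit clause (x13) forces x13 = true.
Unit clause (!x23) forces x23 = false.
Unit clause (!x33) forces x33 = false.
Unit clause (!x43) forces x43 = false.
Case x21 = true:
Unit clause (!x31) forces x31 = false.
Unit clause (x32) forces x32 = true.
Unit clause (!x41) forces x41 = false.
Unit clause (x42) forces x42 = true.
Now (!x42) is unsatisfied and unit — conflict.
Undo x21 and try x21 = false.
Unit clause (x22) forces x22 = true.
Unit clause (!x32) forces x32 = false.
Unit clause (x31) forces x31 = true.
Unit clause (!x41) forces x41 = false.
Unit clause (x42) forces x42 = true.
Now (!x42) is unsatisfied and unit — conflict.
Either choice for x21 ends in contradiction.
Either choice for x12 ends in contradiction.
Undo x11 and try x11 = true.
Unit clause (!x21) forces x21 = false.
Unit clause (!x31) forces x31 = false.
Unit clause (!x41) forces x41 = false.
Case x22 = true:
Unit clause (!x12) forces x12 = false.
Unit clause (!x32) forces x32 = false.
Unit clause (x33) forces x33 = true.
Unit clause (!x42) forces x42 = false.
Unit clause (x43) forces x43 = true.
Now (!x43) is unsatisfied and unit — conflict.
Undo x22 and try x22 = false.
Unit clause (x23) forces x23 = true.
Unit clause (!x13) forces x13 = false.
Unit clause (!x33) forces x33 = false.
Unit clause (x32) forces x32 = true.
Unit clause (!x12) forces x12 = false.
Unit clause (!x42) forces x42 = false.
Unit clause (x43) forces x43 = true.
Now (!x43) is unsatisfied and unit — conflict.
Either choice for x22 ends in contradiction.
Either choice for x11 ends in contradiction.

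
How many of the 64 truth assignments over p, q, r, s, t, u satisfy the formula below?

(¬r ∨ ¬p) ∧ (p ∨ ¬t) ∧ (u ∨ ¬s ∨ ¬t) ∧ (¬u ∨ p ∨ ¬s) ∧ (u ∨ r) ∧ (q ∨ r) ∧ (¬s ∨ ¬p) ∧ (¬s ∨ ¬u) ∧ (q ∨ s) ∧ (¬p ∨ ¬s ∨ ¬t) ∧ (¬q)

1

There are 2^6 = 64 truth assignments over (p, q, r, s, t, u).
Split on u. With u = True, the clauses containing u are satisfied and ¬u drops from the rest; 0 of the 2^5 = 32 assignments to the other variables satisfy what remains.
With u = False, by the same count on the reduced clause set, 1 assignment works.
Total: 0 + 1 = 1.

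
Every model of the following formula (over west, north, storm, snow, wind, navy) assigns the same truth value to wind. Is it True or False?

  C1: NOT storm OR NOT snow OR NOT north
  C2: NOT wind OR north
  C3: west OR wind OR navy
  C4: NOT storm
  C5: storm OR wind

Suppose wind = false.
Unit clause (NOT storm) forces storm = false.
That conflicts with the unit clause (storm).
So every satisfying assignment has wind = True.

True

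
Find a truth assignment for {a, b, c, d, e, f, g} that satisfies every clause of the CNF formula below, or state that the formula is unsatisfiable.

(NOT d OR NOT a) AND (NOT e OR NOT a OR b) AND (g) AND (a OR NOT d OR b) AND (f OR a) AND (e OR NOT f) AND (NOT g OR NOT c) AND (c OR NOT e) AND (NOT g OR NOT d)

From the singleton clause (g), g = true.
From the singleton clause (NOT c), c = false.
From the singleton clause (NOT e), e = false.
From the singleton clause (NOT f), f = false.
From the singleton clause (a), a = true.
From the singleton clause (NOT d), d = false.
All clauses hold; b can take either value.

a: true,  b: true,  c: false,  d: false,  e: false,  f: false,  g: true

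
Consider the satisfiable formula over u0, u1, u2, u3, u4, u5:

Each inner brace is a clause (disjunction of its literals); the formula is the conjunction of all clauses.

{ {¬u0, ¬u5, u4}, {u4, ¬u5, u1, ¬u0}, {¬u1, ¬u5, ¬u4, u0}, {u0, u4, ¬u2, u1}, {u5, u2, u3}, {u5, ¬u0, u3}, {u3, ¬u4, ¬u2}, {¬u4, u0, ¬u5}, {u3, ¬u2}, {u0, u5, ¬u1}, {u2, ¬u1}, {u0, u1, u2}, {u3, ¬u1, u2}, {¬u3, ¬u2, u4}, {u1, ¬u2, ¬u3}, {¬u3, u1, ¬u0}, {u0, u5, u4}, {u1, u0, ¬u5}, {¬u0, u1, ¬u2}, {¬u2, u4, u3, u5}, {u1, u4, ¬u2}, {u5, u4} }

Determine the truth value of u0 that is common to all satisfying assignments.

True

Suppose u0 = False.
Case u4 = False:
Unit clause (u5) forces u5 = True.
Unit clause (u1) forces u1 = True.
Unit clause (u2) forces u2 = True.
Unit clause (u3) forces u3 = True.
But (¬u3) is also a unit clause — contradiction.
So u4 must be the other value — set u4 = True.
Unit clause (¬u5) forces u5 = False.
Unit clause (¬u1) forces u1 = False.
Unit clause (u2) forces u2 = True.
Unit clause (u3) forces u3 = True.
But (¬u3) is also a unit clause — contradiction.
Neither u4 = True nor u4 = False works.
So every satisfying assignment has u0 = True.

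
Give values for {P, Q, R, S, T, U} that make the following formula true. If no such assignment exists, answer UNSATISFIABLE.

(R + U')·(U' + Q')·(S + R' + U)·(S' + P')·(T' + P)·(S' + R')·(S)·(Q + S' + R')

P ↦ 0, Q ↦ 1, R ↦ 0, S ↦ 1, T ↦ 0, U ↦ 0

(S) alone gives S = 1.
(P') alone gives P = 0.
(T') alone gives T = 0.
(R') alone gives R = 0.
(U') alone gives U = 0.
Every clause is now satisfied; Q is unconstrained.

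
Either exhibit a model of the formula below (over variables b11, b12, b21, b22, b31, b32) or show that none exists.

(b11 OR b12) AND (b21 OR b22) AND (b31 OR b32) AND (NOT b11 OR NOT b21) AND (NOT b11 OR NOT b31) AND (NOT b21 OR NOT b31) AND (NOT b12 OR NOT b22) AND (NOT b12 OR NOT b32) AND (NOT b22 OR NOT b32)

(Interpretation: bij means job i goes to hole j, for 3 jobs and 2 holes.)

UNSATISFIABLE

Try b11 = true.
From the singleton clause (NOT b21), b21 = false.
From the singleton clause (b22), b22 = true.
From the singleton clause (NOT b31), b31 = false.
From the singleton clause (b32), b32 = true.
Now (NOT b32) is unsatisfied and unit — conflict.
Undo b11 and try b11 = false.
From the singleton clause (b12), b12 = true.
From the singleton clause (NOT b22), b22 = false.
From the singleton clause (b21), b21 = true.
From the singleton clause (NOT b31), b31 = false.
From the singleton clause (b32), b32 = true.
Now (NOT b32) is unsatisfied and unit — conflict.
Both values of b11 lead to a conflict.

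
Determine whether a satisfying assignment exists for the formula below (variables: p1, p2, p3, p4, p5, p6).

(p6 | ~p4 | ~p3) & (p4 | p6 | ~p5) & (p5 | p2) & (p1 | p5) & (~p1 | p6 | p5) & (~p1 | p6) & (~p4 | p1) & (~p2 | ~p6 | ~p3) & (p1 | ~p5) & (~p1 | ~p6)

Unsatisfiable

Branch on p5: set p5 = 1.
Unit clause (p1) forces p1 = 1.
Unit clause (p6) forces p6 = 1.
Now (~p6) is unsatisfied and unit — conflict.
Backtrack on p5: now try p5 = 0.
Unit clause (p2) forces p2 = 1.
Unit clause (p1) forces p1 = 1.
Unit clause (p6) forces p6 = 1.
Now (~p6) is unsatisfied and unit — conflict.
Neither p5 = 1 nor p5 = 0 works.
No assignment satisfies every clause.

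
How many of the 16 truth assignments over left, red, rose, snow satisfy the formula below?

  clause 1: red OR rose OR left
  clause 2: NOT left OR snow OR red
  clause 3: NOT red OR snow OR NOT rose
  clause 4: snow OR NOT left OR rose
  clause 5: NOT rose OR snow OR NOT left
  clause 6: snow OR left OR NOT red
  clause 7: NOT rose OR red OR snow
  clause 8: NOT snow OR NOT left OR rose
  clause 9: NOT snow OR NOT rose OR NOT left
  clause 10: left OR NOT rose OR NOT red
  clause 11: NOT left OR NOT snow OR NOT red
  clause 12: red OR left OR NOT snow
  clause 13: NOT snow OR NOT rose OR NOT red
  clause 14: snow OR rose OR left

1

There are 2^4 = 16 truth assignments over (left, red, rose, snow).
Check each against the 14 clauses (columns in the order left, red, rose, snow):
  F F F F  ✗ fails (red OR rose OR left)
  F F F T  ✗ fails (red OR rose OR left)
  F F T F  ✗ fails (NOT rose OR red OR snow)
  F F T T  ✗ fails (red OR left OR NOT snow)
  F T F F  ✗ fails (snow OR left OR NOT red)
  F T F T  ✓ satisfies all
  F T T F  ✗ fails (NOT red OR snow OR NOT rose)
  F T T T  ✗ fails (left OR NOT rose OR NOT red)
  T F F F  ✗ fails (NOT left OR snow OR red)
  T F F T  ✗ fails (NOT snow OR NOT left OR rose)
  T F T F  ✗ fails (NOT left OR snow OR red)
  T F T T  ✗ fails (NOT snow OR NOT rose OR NOT left)
  T T F F  ✗ fails (snow OR NOT left OR rose)
  T T F T  ✗ fails (NOT snow OR NOT left OR rose)
  T T T F  ✗ fails (NOT red OR snow OR NOT rose)
  T T T T  ✗ fails (NOT snow OR NOT rose OR NOT left)
1 of the 16 rows is a model.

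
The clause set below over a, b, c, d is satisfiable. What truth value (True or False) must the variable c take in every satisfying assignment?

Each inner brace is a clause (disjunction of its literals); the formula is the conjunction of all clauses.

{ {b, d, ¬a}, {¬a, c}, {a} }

True

Suppose c = False.
From the singleton clause (¬a), a = False.
Now (a) is unsatisfied and unit — conflict.
So every satisfying assignment has c = True.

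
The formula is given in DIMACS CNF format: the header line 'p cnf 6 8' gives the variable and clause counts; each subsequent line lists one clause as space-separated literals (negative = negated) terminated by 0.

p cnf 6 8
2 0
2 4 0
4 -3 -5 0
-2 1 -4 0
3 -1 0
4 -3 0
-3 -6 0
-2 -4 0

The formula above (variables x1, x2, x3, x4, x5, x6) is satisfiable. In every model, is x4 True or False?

False

Suppose x4 = True.
Unit clause (x2) forces x2 = True.
That conflicts with the unit clause (¬x2).
So every satisfying assignment has x4 = False.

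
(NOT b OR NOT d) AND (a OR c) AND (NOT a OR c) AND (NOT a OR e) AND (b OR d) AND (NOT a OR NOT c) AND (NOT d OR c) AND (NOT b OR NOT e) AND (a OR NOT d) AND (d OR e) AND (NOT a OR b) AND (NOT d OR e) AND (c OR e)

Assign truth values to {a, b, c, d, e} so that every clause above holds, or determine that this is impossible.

Suppose b = false.
(d) alone gives d = true.
(c) alone gives c = true.
(NOT a) alone gives a = false.
Now (a) is unsatisfied and unit — conflict.
Undo b and try b = true.
(NOT d) alone gives d = false.
(NOT e) alone gives e = false.
Now (e) is unsatisfied and unit — conflict.
Both values of b lead to a conflict.

UNSATISFIABLE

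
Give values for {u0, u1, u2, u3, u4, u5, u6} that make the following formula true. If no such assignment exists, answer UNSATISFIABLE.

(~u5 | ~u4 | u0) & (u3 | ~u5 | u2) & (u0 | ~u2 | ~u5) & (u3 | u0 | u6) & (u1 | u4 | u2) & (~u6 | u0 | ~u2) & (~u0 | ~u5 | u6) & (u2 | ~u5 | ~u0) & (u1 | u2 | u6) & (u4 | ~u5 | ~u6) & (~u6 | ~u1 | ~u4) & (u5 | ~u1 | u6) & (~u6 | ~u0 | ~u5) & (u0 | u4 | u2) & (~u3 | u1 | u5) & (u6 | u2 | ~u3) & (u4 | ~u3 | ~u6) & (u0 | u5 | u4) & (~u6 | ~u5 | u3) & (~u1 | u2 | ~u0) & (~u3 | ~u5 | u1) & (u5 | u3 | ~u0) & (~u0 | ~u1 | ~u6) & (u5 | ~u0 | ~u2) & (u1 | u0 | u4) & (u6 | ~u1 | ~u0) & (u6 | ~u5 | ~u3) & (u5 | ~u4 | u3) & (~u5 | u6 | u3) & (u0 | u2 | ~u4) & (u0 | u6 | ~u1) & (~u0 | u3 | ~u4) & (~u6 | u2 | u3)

UNSATISFIABLE

Suppose u5 = 0.
Suppose u1 = 0.
Unit clause (~u3) forces u3 = 0.
Unit clause (~u0) forces u0 = 0.
Unit clause (u6) forces u6 = 1.
Unit clause (~u2) forces u2 = 0.
Now (u2) is unsatisfied and unit — conflict.
That branch fails; take u1 = 1 instead.
Unit clause (u6) forces u6 = 1.
Unit clause (~u4) forces u4 = 0.
Unit clause (~u3) forces u3 = 0.
Unit clause (u0) forces u0 = 1.
Now (~u0) is unsatisfied and unit — conflict.
Both values of u1 lead to a conflict.
That branch fails; take u5 = 1 instead.
Suppose u4 = 0.
Unit clause (~u6) forces u6 = 0.
Unit clause (~u0) forces u0 = 0.
Unit clause (~u2) forces u2 = 0.
Now (u2) is unsatisfied and unit — conflict.
That branch fails; take u4 = 1 instead.
Unit clause (u0) forces u0 = 1.
Unit clause (u6) forces u6 = 1.
Now (~u6) is unsatisfied and unit — conflict.
Both values of u4 lead to a conflict.
Both values of u5 lead to a conflict.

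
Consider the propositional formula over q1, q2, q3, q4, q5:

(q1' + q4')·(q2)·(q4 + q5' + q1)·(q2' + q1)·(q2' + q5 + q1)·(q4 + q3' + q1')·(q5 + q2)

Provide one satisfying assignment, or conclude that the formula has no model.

q1 ↦ 1,  q2 ↦ 1,  q3 ↦ 0,  q4 ↦ 0,  q5 ↦ 1

From the singleton clause (q2), q2 = 1.
From the singleton clause (q1), q1 = 1.
From the singleton clause (q4'), q4 = 0.
From the singleton clause (q3'), q3 = 0.
Every clause is now satisfied; q5 is unconstrained.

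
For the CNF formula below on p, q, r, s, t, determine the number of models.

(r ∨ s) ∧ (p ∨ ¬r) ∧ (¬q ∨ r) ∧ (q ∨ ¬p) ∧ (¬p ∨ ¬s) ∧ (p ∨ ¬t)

There are 2^5 = 32 truth assignments over (p, q, r, s, t).
Split on t. With t = True, the clauses containing t are satisfied and ¬t drops from the rest; 1 of the 2^4 = 16 assignments to the other variables satisfy what remains.
With t = False, by the same count on the reduced clause set, 2 assignments work.
Total: 1 + 2 = 3.

3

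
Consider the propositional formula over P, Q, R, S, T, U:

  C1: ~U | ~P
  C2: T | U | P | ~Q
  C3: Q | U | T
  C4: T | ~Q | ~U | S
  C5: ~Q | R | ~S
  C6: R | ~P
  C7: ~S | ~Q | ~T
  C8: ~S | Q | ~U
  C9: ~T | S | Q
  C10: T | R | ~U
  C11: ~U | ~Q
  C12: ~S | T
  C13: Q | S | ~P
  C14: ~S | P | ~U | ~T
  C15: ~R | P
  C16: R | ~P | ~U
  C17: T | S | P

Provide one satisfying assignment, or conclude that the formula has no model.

P ↦ 1, Q ↦ 1, R ↦ 1, S ↦ 0, T ↦ 1, U ↦ 0

Branch on U: set U = 0.
Branch on Q: set Q = 1.
Branch on T: set T = 1.
The clause (~S) is unit, so S = 0.
Branch on R: set R = 1.
The clause (P) is unit, so P = 1.
Every clause now holds.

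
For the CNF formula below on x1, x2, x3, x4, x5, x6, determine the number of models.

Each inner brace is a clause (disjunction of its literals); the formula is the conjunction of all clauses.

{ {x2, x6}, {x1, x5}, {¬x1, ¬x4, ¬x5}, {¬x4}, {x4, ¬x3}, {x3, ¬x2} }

3

There are 2^6 = 64 truth assignments over (x1, x2, x3, x4, x5, x6).
Split on x6. With x6 = True, the clauses containing x6 are satisfied and ¬x6 drops from the rest; 3 of the 2^5 = 32 assignments to the other variables satisfy what remains.
With x6 = False, by the same count on the reduced clause set, 0 assignments work.
Total: 3 + 0 = 3.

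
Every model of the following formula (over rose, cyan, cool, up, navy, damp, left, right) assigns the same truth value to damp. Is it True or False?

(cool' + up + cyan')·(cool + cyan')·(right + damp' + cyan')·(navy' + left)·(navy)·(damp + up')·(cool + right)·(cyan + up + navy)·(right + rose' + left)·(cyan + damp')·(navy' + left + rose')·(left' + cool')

False

Suppose damp = 1.
The clause (navy) is unit, so navy = 1.
The clause (left) is unit, so left = 1.
The clause (cyan) is unit, so cyan = 1.
The clause (cool) is unit, so cool = 1.
That conflicts with the unit clause (cool').
So every satisfying assignment has damp = False.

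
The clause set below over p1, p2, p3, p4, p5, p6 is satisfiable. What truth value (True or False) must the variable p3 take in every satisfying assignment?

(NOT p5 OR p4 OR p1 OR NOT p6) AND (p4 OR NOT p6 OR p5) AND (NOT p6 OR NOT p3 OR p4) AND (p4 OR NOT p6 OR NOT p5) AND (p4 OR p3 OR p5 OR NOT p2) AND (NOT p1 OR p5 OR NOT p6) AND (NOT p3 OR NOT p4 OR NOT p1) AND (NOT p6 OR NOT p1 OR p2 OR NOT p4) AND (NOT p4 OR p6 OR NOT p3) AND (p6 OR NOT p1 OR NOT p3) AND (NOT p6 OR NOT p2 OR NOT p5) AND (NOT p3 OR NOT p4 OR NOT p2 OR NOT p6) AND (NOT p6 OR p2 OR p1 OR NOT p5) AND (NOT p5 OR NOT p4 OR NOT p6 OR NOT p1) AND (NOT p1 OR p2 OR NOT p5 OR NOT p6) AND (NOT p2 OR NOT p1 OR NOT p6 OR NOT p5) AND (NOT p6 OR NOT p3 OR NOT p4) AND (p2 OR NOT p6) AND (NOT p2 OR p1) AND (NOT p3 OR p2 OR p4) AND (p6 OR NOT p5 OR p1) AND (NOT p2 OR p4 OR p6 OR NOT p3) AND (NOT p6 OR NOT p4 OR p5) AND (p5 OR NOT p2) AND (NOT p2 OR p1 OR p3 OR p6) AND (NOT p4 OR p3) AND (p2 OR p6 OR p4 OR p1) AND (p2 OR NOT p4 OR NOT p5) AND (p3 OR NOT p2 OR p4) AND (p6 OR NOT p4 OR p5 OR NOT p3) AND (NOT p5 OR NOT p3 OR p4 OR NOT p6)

Suppose p3 = true.
Try p6 = false.
Unit clause (NOT p4) forces p4 = false.
Unit clause (NOT p1) forces p1 = false.
Unit clause (NOT p2) forces p2 = false.
Now (p2) is unsatisfied and unit — conflict.
That branch fails; take p6 = true instead.
Unit clause (p4) forces p4 = true.
Now (NOT p4) is unsatisfied and unit — conflict.
Both values of p6 lead to a conflict.
So every satisfying assignment has p3 = False.

False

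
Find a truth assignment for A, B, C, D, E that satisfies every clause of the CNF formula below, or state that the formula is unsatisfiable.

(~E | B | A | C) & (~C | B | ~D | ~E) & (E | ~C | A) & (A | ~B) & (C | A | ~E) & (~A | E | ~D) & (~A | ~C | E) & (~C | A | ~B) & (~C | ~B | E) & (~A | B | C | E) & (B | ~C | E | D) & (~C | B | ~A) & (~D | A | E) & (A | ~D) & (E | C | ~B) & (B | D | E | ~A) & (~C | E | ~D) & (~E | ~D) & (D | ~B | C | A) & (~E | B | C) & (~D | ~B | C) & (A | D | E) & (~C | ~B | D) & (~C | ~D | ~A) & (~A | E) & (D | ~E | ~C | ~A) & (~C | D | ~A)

A ↦ 1; B ↦ 1; C ↦ 0; D ↦ 0; E ↦ 1

Branch on A: set A = 1.
Unit clause (E) forces E = 1.
Unit clause (~D) forces D = 0.
Unit clause (~C) forces C = 0.
Unit clause (B) forces B = 1.
Every clause now holds.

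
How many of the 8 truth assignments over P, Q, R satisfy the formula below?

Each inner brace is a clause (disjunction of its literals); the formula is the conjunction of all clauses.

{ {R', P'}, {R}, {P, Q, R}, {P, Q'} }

1

There are 2^3 = 8 truth assignments over (P, Q, R).
Check each against the 4 clauses (columns in the order P, Q, R):
  F F F  ✗ fails (R)
  F F T  ✓ satisfies all
  F T F  ✗ fails (R)
  F T T  ✗ fails (P + Q')
  T F F  ✗ fails (R)
  T F T  ✗ fails (R' + P')
  T T F  ✗ fails (R)
  T T T  ✗ fails (R' + P')
1 of the 8 rows is a model.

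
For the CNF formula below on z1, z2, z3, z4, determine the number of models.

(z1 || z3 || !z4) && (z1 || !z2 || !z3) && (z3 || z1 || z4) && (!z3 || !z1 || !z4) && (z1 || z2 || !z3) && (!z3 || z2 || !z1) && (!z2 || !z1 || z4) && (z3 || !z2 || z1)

3

There are 2^4 = 16 truth assignments over (z1, z2, z3, z4).
Check each against the 8 clauses (columns in the order z1, z2, z3, z4):
  F F F F  ✗ fails (z3 || z1 || z4)
  F F F T  ✗ fails (z1 || z3 || !z4)
  F F T F  ✗ fails (z1 || z2 || !z3)
  F F T T  ✗ fails (z1 || z2 || !z3)
  F T F F  ✗ fails (z3 || z1 || z4)
  F T F T  ✗ fails (z1 || z3 || !z4)
  F T T F  ✗ fails (z1 || !z2 || !z3)
  F T T T  ✗ fails (z1 || !z2 || !z3)
  T F F F  ✓ satisfies all
  T F F T  ✓ satisfies all
  T F T F  ✗ fails (!z3 || z2 || !z1)
  T F T T  ✗ fails (!z3 || !z1 || !z4)
  T T F F  ✗ fails (!z2 || !z1 || z4)
  T T F T  ✓ satisfies all
  T T T F  ✗ fails (!z2 || !z1 || z4)
  T T T T  ✗ fails (!z3 || !z1 || !z4)
3 of the 16 rows are models.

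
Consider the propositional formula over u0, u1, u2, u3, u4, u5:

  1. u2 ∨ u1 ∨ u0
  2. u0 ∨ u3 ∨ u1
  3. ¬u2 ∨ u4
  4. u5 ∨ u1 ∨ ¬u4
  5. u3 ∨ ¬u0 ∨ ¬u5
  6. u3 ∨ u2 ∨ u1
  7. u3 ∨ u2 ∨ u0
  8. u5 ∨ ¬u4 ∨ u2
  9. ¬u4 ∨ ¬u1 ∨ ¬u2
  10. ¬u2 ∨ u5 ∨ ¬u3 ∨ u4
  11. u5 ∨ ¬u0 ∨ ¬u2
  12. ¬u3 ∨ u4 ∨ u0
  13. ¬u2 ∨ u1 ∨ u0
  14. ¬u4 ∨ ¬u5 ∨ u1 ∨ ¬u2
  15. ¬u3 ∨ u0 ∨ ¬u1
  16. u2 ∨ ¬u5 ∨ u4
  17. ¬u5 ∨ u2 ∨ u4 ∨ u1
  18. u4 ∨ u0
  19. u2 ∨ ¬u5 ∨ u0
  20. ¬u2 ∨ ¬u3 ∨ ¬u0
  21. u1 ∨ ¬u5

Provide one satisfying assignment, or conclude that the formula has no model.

Case u2 = False:
Case u1 = True:
Case u3 = False:
The clause (u0) is unit, so u0 = True.
The clause (¬u5) is unit, so u5 = False.
The clause (¬u4) is unit, so u4 = False.
All clauses are satisfied.

u0=True,  u1=True,  u2=False,  u3=False,  u4=False,  u5=False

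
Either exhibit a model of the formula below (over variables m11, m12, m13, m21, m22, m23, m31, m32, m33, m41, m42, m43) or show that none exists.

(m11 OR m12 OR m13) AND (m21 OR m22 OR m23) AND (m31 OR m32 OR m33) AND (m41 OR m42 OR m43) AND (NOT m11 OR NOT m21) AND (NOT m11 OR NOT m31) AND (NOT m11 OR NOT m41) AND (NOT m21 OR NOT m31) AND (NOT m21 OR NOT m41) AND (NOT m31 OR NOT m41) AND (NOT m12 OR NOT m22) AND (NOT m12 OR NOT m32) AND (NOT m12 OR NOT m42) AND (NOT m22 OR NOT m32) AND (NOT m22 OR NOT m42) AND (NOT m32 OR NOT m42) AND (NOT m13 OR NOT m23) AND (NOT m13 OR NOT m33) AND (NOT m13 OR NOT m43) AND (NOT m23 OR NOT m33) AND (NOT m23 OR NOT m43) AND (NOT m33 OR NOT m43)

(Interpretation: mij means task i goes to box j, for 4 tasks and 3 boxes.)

UNSATISFIABLE

Try m11 = false.
Try m12 = true.
Unit clause (NOT m22) forces m22 = false.
Unit clause (NOT m32) forces m32 = false.
Unit clause (NOT m42) forces m42 = false.
Try m21 = true.
Unit clause (NOT m31) forces m31 = false.
Unit clause (m33) forces m33 = true.
Unit clause (NOT m41) forces m41 = false.
Unit clause (m43) forces m43 = true.
But (NOT m43) is also a unit clause — contradiction.
That branch fails; take m21 = false instead.
Unit clause (m23) forces m23 = true.
Unit clause (NOT m13) forces m13 = false.
Unit clause (NOT m33) forces m33 = false.
Unit clause (m31) forces m31 = true.
Unit clause (NOT m41) forces m41 = false.
Unit clause (m43) forces m43 = true.
But (NOT m43) is also a unit clause — contradiction.
Neither m21 = true nor m21 = false works.
That branch fails; take m12 = false instead.
Unit clause (m13) forces m13 = true.
Unit clause (NOT m23) forces m23 = false.
Unit clause (NOT m33) forces m33 = false.
Unit clause (NOT m43) forces m43 = false.
Try m21 = true.
Unit clause (NOT m31) forces m31 = false.
Unit clause (m32) forces m32 = true.
Unit clause (NOT m41) forces m41 = false.
Unit clause (m42) forces m42 = true.
But (NOT m42) is also a unit clause — contradiction.
That branch fails; take m21 = false instead.
Unit clause (m22) forces m22 = true.
Unit clause (NOT m32) forces m32 = false.
Unit clause (m31) forces m31 = true.
Unit clause (NOT m41) forces m41 = false.
Unit clause (m42) forces m42 = true.
But (NOT m42) is also a unit clause — contradiction.
Neither m21 = true nor m21 = false works.
Neither m12 = true nor m12 = false works.
That branch fails; take m11 = true instead.
Unit clause (NOT m21) forces m21 = false.
Unit clause (NOT m31) forces m31 = false.
Unit clause (NOT m41) forces m41 = false.
Try m22 = true.
Unit clause (NOT m12) forces m12 = false.
Unit clause (NOT m32) forces m32 = false.
Unit clause (m33) forces m33 = true.
Unit clause (NOT m42) forces m42 = false.
Unit clause (m43) forces m43 = true.
But (NOT m43) is also a unit clause — contradiction.
That branch fails; take m22 = false instead.
Unit clause (m23) forces m23 = true.
Unit clause (NOT m13) forces m13 = false.
Unit clause (NOT m33) forces m33 = false.
Unit clause (m32) forces m32 = true.
Unit clause (NOT m12) forces m12 = false.
Unit clause (NOT m42) forces m42 = false.
Unit clause (m43) forces m43 = true.
But (NOT m43) is also a unit clause — contradiction.
Neither m22 = true nor m22 = false works.
Neither m11 = true nor m11 = false works.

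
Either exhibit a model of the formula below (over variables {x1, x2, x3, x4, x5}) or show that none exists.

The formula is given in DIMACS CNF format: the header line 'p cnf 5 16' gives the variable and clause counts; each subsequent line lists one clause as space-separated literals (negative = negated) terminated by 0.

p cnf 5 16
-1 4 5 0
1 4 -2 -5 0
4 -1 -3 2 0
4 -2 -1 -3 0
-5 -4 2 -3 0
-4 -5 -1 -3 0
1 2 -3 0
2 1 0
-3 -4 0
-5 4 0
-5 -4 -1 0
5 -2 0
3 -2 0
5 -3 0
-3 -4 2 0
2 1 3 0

x1=True,  x2=False,  x3=False,  x4=True,  x5=False

Branch on x2: set x2 = False.
From the singleton clause (x1), x1 = True.
Branch on x4: set x4 = True.
From the singleton clause (¬x3), x3 = False.
From the singleton clause (¬x5), x5 = False.
This assignment satisfies each clause.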